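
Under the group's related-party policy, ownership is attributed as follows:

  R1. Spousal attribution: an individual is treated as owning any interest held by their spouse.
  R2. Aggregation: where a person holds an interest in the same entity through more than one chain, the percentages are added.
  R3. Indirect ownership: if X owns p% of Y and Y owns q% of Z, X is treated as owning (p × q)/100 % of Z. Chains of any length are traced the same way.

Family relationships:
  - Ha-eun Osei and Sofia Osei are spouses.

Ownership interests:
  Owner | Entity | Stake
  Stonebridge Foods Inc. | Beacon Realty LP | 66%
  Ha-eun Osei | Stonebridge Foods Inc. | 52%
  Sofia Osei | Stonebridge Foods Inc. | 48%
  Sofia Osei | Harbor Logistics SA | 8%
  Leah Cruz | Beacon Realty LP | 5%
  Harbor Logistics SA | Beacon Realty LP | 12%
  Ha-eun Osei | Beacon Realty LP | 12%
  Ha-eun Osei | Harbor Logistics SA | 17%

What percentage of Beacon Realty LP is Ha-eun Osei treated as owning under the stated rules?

81%

By spousal attribution (R1), Ha-eun Osei is treated as also owning Sofia Osei's interest in Stonebridge Foods Inc, giving 52% + 48% = 100%.
By spousal attribution (R1), Ha-eun Osei is treated as also owning Sofia Osei's interest in Harbor Logistics SA, giving 17% + 8% = 25%.
Chain via Stonebridge Foods Inc. (R3): 100% × 66% = 66% of Beacon Realty LP.
Chain via Harbor Logistics SA (R3): 25% × 12% = 3% of Beacon Realty LP.
Direct interest in Beacon Realty LP: 12%.
Aggregating (R2): 66% + 3% + 12% = 81%.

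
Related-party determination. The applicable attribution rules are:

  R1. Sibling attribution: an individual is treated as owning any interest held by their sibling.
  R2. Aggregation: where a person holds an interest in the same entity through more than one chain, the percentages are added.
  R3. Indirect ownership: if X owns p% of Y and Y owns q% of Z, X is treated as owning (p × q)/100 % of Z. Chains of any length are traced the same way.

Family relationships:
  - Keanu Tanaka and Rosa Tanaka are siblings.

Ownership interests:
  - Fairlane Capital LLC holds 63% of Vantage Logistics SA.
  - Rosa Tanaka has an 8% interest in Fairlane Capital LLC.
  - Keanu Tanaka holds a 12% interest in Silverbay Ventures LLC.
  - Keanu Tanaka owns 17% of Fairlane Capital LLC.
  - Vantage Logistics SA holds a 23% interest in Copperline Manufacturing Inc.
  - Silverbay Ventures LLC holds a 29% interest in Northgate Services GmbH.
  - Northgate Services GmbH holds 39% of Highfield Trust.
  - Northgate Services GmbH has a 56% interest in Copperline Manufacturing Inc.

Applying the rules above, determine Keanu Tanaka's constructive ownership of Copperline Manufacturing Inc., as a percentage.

By sibling attribution (R1), Keanu Tanaka is treated as also owning Rosa Tanaka's interest in Fairlane Capital LLC, giving 17% + 8% = 25%.
Chain via Silverbay Ventures LLC → Northgate Services GmbH (R3): 12% × 29% × 56% = 1.9488% of Copperline Manufacturing Inc.
Chain via Fairlane Capital LLC → Vantage Logistics SA (R3): 25% × 63% × 23% = 3.6225% of Copperline Manufacturing Inc.
Aggregating (R2): 1.9488% + 3.6225% = 5.5713%.

5.5713%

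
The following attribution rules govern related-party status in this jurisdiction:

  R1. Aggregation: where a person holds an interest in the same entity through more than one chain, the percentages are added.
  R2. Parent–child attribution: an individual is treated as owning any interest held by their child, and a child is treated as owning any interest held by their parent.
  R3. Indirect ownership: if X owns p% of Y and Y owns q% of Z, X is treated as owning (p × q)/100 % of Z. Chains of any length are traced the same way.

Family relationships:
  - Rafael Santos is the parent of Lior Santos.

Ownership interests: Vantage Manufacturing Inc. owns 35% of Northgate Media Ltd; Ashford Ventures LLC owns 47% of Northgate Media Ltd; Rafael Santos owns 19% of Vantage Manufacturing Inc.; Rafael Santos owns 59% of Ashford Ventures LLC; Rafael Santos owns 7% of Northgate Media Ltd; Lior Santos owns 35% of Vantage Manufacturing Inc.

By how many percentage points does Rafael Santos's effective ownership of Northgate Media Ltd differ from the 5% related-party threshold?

By parent–child attribution (R2), Rafael Santos is treated as also owning Lior Santos's interest in Vantage Manufacturing Inc, giving 19% + 35% = 54%.
Chain via Ashford Ventures LLC (R3): 59% × 47% = 27.73% of Northgate Media Ltd.
Chain via Vantage Manufacturing Inc. (R3): 54% × 35% = 18.9% of Northgate Media Ltd.
Direct interest in Northgate Media Ltd: 7%.
Aggregating (R1): 27.73% + 18.9% + 7% = 53.63%.
53.63% exceeds the 5% threshold by 48.63 percentage points.

48.63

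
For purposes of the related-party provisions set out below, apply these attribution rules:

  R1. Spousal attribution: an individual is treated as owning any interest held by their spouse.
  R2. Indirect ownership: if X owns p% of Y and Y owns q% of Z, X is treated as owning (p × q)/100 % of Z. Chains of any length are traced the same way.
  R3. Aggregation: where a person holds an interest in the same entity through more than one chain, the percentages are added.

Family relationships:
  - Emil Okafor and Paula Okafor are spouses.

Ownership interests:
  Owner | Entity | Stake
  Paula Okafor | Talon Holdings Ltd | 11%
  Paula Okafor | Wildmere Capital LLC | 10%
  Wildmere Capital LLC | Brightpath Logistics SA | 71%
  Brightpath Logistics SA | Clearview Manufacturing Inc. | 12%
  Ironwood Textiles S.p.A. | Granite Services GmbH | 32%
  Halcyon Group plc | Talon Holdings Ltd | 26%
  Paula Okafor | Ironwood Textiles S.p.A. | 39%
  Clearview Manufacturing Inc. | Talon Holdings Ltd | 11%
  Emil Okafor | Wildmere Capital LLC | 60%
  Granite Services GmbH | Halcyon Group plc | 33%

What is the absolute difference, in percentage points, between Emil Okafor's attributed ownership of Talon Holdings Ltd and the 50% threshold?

By spousal attribution (R1), Emil Okafor is treated as also owning Paula Okafor's interest in Wildmere Capital LLC, giving 60% + 10% = 70%.
By spousal attribution (R1), Emil Okafor is treated as owning Paula Okafor's 39% interest in Ironwood Textiles S.p.A.
By spousal attribution (R1), Emil Okafor is treated as owning Paula Okafor's 11% interest in Talon Holdings Ltd.
Chain via Wildmere Capital LLC → Brightpath Logistics SA → Clearview Manufacturing Inc. (R2): 70% × 71% × 12% × 11% = 0.65604% of Talon Holdings Ltd.
Chain via Ironwood Textiles S.p.A. → Granite Services GmbH → Halcyon Group plc (R2): 39% × 32% × 33% × 26% = 1.070784% of Talon Holdings Ltd.
Direct interest in Talon Holdings Ltd: 11%.
Aggregating (R3): 0.65604% + 1.070784% + 11% = 12.726824%.
12.726824% falls short of the 50% threshold by 37.273176 percentage points.

37.273176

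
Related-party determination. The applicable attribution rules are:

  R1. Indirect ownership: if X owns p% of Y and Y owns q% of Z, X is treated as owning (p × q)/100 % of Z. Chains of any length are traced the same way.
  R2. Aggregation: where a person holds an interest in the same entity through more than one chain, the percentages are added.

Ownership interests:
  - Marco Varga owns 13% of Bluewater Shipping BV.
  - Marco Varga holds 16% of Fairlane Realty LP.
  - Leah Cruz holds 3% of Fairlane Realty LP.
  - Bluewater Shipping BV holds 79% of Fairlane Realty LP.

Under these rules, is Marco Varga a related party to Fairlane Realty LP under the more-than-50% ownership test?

No

Chain via Bluewater Shipping BV (R1): 13% × 79% = 10.27% of Fairlane Realty LP.
Direct interest in Fairlane Realty LP: 16%.
Aggregating (R2): 10.27% + 16% = 26.27%.
26.27% does not exceed the 50% threshold, so Marco is not a related party to Fairlane Realty LP.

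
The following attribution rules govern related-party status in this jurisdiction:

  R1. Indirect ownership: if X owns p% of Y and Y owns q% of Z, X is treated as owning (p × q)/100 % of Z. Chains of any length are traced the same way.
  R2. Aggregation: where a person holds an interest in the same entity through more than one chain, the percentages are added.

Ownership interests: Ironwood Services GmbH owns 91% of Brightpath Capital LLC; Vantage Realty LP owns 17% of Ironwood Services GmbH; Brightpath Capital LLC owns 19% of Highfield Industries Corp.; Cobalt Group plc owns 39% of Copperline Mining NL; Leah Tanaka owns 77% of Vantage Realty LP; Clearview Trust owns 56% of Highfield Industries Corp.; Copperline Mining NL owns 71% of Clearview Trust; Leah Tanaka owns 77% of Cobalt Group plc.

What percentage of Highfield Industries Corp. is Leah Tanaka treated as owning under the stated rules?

Chain via Cobalt Group plc → Copperline Mining NL → Clearview Trust (R1): 77% × 39% × 71% × 56% = 11.939928% of Highfield Industries Corp.
Chain via Vantage Realty LP → Ironwood Services GmbH → Brightpath Capital LLC (R1): 77% × 17% × 91% × 19% = 2.263261% of Highfield Industries Corp.
Aggregating (R2): 11.939928% + 2.263261% = 14.203189%.

14.203189%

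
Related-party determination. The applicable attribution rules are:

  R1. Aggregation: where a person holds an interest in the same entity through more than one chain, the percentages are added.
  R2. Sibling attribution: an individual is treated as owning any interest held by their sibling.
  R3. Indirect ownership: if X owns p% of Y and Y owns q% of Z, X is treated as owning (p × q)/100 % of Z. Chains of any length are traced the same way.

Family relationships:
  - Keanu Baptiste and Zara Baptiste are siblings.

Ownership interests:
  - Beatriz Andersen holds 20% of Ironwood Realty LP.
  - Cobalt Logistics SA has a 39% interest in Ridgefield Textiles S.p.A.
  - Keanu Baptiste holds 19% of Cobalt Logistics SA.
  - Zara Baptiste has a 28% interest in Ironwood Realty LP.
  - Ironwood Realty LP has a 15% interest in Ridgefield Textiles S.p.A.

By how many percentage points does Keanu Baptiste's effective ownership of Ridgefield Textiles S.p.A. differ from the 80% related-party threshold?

By sibling attribution (R2), Keanu Baptiste is treated as owning Zara Baptiste's 28% interest in Ironwood Realty LP.
Chain via Cobalt Logistics SA (R3): 19% × 39% = 7.41% of Ridgefield Textiles S.p.A.
Chain via Ironwood Realty LP (R3): 28% × 15% = 4.2% of Ridgefield Textiles S.p.A.
Aggregating (R1): 7.41% + 4.2% = 11.61%.
11.61% falls short of the 80% threshold by 68.39 percentage points.

68.39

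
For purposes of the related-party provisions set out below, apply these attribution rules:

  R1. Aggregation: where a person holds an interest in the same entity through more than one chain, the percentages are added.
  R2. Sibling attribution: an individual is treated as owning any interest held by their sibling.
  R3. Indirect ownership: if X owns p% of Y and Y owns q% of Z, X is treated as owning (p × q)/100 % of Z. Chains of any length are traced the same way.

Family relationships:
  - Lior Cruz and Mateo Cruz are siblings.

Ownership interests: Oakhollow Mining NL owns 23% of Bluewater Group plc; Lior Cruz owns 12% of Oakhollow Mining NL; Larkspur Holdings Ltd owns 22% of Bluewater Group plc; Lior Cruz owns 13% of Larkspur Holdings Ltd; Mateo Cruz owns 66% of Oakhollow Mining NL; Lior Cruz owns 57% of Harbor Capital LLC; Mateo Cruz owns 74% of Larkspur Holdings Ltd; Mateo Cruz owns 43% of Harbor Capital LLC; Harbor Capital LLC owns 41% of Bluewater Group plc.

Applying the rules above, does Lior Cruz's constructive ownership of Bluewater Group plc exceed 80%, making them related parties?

No

By sibling attribution (R2), Lior Cruz is treated as also owning Mateo Cruz's interest in Harbor Capital LLC, giving 57% + 43% = 100%.
By sibling attribution (R2), Lior Cruz is treated as also owning Mateo Cruz's interest in Oakhollow Mining NL, giving 12% + 66% = 78%.
By sibling attribution (R2), Lior Cruz is treated as also owning Mateo Cruz's interest in Larkspur Holdings Ltd, giving 13% + 74% = 87%.
Chain via Harbor Capital LLC (R3): 100% × 41% = 41% of Bluewater Group plc.
Chain via Oakhollow Mining NL (R3): 78% × 23% = 17.94% of Bluewater Group plc.
Chain via Larkspur Holdings Ltd (R3): 87% × 22% = 19.14% of Bluewater Group plc.
Aggregating (R1): 41% + 17.94% + 19.14% = 78.08%.
78.08% does not exceed the 80% threshold, so Lior is not a related party to Bluewater Group plc.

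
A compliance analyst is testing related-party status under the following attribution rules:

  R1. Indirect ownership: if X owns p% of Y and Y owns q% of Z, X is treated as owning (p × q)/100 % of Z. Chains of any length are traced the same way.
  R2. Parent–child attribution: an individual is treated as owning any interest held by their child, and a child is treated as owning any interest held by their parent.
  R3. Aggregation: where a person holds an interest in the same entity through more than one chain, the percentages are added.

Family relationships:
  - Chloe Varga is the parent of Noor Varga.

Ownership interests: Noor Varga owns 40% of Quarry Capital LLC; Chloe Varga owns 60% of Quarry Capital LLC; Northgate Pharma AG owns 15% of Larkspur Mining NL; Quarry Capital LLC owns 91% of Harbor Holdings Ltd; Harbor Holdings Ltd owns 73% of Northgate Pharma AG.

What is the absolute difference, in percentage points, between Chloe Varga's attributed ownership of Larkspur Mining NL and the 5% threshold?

By parent–child attribution (R2), Chloe Varga is treated as also owning Noor Varga's interest in Quarry Capital LLC, giving 60% + 40% = 100%.
Chain via Quarry Capital LLC → Harbor Holdings Ltd → Northgate Pharma AG (R1): 100% × 91% × 73% × 15% = 9.9645% of Larkspur Mining NL.
9.9645% exceeds the 5% threshold by 4.9645 percentage points.

4.9645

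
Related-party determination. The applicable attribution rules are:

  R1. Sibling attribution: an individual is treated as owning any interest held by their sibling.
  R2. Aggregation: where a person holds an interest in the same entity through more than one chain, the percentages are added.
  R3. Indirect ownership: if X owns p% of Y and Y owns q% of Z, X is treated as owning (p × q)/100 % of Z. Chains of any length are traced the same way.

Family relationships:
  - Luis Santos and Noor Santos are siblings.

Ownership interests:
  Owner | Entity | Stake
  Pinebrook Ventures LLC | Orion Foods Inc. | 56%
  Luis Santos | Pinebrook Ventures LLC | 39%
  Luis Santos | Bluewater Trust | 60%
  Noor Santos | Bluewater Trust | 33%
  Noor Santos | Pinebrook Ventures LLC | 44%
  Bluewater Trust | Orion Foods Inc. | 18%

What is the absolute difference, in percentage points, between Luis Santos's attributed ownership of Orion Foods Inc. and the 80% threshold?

By sibling attribution (R1), Luis Santos is treated as also owning Noor Santos's interest in Bluewater Trust, giving 60% + 33% = 93%.
By sibling attribution (R1), Luis Santos is treated as also owning Noor Santos's interest in Pinebrook Ventures LLC, giving 39% + 44% = 83%.
Chain via Bluewater Trust (R3): 93% × 18% = 16.74% of Orion Foods Inc.
Chain via Pinebrook Ventures LLC (R3): 83% × 56% = 46.48% of Orion Foods Inc.
Aggregating (R2): 16.74% + 46.48% = 63.22%.
63.22% falls short of the 80% threshold by 16.78 percentage points.

16.78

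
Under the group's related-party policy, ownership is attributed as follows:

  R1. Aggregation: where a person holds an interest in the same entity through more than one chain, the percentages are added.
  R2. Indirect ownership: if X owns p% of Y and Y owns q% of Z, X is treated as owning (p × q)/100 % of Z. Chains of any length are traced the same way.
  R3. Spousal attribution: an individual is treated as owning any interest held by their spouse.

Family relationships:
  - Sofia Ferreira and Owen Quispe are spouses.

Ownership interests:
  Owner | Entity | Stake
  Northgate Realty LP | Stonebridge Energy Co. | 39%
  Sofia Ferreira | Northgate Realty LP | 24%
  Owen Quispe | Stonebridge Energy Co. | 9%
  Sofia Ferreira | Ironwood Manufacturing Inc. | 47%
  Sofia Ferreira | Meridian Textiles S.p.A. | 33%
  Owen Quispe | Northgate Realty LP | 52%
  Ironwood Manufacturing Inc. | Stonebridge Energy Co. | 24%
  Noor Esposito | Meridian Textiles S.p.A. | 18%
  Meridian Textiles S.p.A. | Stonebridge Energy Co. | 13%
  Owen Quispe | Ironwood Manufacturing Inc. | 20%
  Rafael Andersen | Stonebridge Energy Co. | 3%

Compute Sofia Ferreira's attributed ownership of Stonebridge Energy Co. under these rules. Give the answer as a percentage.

By spousal attribution (R3), Sofia Ferreira is treated as also owning Owen Quispe's interest in Northgate Realty LP, giving 24% + 52% = 76%.
By spousal attribution (R3), Sofia Ferreira is treated as also owning Owen Quispe's interest in Ironwood Manufacturing Inc, giving 47% + 20% = 67%.
By spousal attribution (R3), Sofia Ferreira is treated as owning Owen Quispe's 9% interest in Stonebridge Energy Co.
Chain via Northgate Realty LP (R2): 76% × 39% = 29.64% of Stonebridge Energy Co.
Chain via Ironwood Manufacturing Inc. (R2): 67% × 24% = 16.08% of Stonebridge Energy Co.
Chain via Meridian Textiles S.p.A. (R2): 33% × 13% = 4.29% of Stonebridge Energy Co.
Direct interest in Stonebridge Energy Co: 9%.
Aggregating (R1): 29.64% + 16.08% + 4.29% + 9% = 59.01%.

59.01%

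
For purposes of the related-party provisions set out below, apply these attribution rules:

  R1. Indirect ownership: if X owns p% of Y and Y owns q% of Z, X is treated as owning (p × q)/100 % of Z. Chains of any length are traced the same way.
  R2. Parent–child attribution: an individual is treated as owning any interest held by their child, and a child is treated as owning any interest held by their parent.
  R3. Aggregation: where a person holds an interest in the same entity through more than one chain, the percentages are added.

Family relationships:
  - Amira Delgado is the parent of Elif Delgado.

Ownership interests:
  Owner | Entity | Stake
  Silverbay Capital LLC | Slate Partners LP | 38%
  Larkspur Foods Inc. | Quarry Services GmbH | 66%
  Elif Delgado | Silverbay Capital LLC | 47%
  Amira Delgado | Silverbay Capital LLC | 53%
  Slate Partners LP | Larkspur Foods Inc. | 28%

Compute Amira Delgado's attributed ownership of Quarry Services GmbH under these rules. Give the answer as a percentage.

7.0224%

By parent–child attribution (R2), Amira Delgado is treated as also owning Elif Delgado's interest in Silverbay Capital LLC, giving 53% + 47% = 100%.
Chain via Silverbay Capital LLC → Slate Partners LP → Larkspur Foods Inc. (R1): 100% × 38% × 28% × 66% = 7.0224% of Quarry Services GmbH.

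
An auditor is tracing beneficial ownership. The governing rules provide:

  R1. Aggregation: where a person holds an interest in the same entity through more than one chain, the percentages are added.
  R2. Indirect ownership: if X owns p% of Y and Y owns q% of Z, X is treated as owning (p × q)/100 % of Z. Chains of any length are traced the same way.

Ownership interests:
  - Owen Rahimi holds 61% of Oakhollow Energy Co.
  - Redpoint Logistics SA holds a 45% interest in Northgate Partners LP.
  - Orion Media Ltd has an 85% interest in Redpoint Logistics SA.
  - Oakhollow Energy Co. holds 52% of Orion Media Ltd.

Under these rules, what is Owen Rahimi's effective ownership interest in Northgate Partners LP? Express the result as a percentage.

Chain via Oakhollow Energy Co. → Orion Media Ltd → Redpoint Logistics SA (R2): 61% × 52% × 85% × 45% = 12.1329% of Northgate Partners LP.

12.1329%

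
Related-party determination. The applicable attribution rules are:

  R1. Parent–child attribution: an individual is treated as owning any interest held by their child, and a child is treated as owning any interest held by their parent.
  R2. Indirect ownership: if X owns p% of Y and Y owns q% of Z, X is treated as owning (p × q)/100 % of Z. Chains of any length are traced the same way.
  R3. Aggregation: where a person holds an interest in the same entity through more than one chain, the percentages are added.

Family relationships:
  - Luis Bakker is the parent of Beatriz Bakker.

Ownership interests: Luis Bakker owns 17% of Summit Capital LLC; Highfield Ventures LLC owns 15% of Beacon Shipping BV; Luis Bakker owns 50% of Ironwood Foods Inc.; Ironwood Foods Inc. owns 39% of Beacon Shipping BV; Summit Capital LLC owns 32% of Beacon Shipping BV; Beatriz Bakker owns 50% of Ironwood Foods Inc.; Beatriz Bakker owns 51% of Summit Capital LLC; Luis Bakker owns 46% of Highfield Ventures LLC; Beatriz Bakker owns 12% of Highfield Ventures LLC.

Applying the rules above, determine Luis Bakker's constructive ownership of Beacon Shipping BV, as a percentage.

69.46%

By parent–child attribution (R1), Luis Bakker is treated as also owning Beatriz Bakker's interest in Ironwood Foods Inc, giving 50% + 50% = 100%.
By parent–child attribution (R1), Luis Bakker is treated as also owning Beatriz Bakker's interest in Highfield Ventures LLC, giving 46% + 12% = 58%.
By parent–child attribution (R1), Luis Bakker is treated as also owning Beatriz Bakker's interest in Summit Capital LLC, giving 17% + 51% = 68%.
Chain via Ironwood Foods Inc. (R2): 100% × 39% = 39% of Beacon Shipping BV.
Chain via Highfield Ventures LLC (R2): 58% × 15% = 8.7% of Beacon Shipping BV.
Chain via Summit Capital LLC (R2): 68% × 32% = 21.76% of Beacon Shipping BV.
Aggregating (R3): 39% + 8.7% + 21.76% = 69.46%.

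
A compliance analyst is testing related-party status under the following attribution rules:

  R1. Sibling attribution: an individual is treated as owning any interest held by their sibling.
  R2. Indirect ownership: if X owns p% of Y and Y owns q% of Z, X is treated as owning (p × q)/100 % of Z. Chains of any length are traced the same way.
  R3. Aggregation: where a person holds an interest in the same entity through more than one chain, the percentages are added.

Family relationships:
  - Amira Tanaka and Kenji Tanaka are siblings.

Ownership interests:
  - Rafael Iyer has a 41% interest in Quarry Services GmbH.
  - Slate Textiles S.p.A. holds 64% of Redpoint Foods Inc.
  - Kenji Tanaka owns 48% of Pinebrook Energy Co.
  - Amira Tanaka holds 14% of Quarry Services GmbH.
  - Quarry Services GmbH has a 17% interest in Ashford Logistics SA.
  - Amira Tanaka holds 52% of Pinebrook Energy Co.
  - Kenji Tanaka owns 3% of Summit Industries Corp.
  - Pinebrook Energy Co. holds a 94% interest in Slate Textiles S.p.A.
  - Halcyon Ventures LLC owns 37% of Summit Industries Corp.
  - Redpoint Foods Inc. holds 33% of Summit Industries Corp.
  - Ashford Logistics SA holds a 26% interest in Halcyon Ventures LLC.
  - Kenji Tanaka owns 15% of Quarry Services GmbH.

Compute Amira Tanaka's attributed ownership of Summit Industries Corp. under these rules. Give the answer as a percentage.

23.327066%

By sibling attribution (R1), Amira Tanaka is treated as also owning Kenji Tanaka's interest in Quarry Services GmbH, giving 14% + 15% = 29%.
By sibling attribution (R1), Amira Tanaka is treated as also owning Kenji Tanaka's interest in Pinebrook Energy Co, giving 52% + 48% = 100%.
By sibling attribution (R1), Amira Tanaka is treated as owning Kenji Tanaka's 3% interest in Summit Industries Corp.
Chain via Quarry Services GmbH → Ashford Logistics SA → Halcyon Ventures LLC (R2): 29% × 17% × 26% × 37% = 0.474266% of Summit Industries Corp.
Chain via Pinebrook Energy Co. → Slate Textiles S.p.A. → Redpoint Foods Inc. (R2): 100% × 94% × 64% × 33% = 19.8528% of Summit Industries Corp.
Direct interest in Summit Industries Corp: 3%.
Aggregating (R3): 0.474266% + 19.8528% + 3% = 23.327066%.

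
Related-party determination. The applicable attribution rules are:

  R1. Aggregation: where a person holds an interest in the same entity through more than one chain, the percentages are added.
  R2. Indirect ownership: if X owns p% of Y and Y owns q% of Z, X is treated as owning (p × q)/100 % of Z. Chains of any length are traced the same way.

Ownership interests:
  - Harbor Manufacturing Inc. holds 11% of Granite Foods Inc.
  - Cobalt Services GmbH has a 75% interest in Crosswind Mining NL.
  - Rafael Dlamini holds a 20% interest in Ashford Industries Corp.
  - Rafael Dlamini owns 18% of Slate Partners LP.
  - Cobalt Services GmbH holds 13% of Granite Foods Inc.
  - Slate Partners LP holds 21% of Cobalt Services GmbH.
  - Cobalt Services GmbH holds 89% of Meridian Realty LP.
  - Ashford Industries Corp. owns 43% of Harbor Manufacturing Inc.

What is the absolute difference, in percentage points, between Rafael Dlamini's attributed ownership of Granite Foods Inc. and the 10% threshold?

8.5626

Chain via Slate Partners LP → Cobalt Services GmbH (R2): 18% × 21% × 13% = 0.4914% of Granite Foods Inc.
Chain via Ashford Industries Corp. → Harbor Manufacturing Inc. (R2): 20% × 43% × 11% = 0.946% of Granite Foods Inc.
Aggregating (R1): 0.4914% + 0.946% = 1.4374%.
1.4374% falls short of the 10% threshold by 8.5626 percentage points.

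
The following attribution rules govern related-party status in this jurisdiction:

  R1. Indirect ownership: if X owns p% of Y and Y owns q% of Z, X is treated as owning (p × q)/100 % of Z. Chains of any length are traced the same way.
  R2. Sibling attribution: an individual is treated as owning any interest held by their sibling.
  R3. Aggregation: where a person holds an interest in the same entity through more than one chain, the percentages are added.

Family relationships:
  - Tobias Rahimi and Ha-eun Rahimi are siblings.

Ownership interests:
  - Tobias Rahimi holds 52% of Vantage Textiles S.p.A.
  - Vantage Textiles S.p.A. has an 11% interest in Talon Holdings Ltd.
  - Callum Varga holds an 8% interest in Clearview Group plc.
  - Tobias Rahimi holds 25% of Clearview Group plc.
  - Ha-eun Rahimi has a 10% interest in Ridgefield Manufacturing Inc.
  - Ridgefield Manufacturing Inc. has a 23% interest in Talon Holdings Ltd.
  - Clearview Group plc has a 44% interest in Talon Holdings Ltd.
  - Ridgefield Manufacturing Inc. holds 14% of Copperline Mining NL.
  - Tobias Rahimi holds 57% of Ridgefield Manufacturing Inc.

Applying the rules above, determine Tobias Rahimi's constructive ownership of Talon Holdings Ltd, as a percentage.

32.13%

By sibling attribution (R2), Tobias Rahimi is treated as also owning Ha-eun Rahimi's interest in Ridgefield Manufacturing Inc, giving 57% + 10% = 67%.
Chain via Clearview Group plc (R1): 25% × 44% = 11% of Talon Holdings Ltd.
Chain via Ridgefield Manufacturing Inc. (R1): 67% × 23% = 15.41% of Talon Holdings Ltd.
Chain via Vantage Textiles S.p.A. (R1): 52% × 11% = 5.72% of Talon Holdings Ltd.
Aggregating (R3): 11% + 15.41% + 5.72% = 32.13%.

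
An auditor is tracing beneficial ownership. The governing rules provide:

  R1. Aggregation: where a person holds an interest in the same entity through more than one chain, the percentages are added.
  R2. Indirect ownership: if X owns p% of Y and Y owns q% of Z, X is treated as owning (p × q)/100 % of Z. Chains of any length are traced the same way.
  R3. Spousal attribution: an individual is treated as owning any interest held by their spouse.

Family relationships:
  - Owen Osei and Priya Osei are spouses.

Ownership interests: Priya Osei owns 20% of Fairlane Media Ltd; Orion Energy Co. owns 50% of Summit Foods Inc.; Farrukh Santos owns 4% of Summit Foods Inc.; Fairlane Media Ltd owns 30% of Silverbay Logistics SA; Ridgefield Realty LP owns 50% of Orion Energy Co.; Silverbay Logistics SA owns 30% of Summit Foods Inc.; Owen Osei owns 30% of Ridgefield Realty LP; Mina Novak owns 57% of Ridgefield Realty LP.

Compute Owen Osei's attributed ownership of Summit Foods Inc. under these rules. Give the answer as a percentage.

9.3%

By spousal attribution (R3), Owen Osei is treated as owning Priya Osei's 20% interest in Fairlane Media Ltd.
Chain via Ridgefield Realty LP → Orion Energy Co. (R2): 30% × 50% × 50% = 7.5% of Summit Foods Inc.
Chain via Fairlane Media Ltd → Silverbay Logistics SA (R2): 20% × 30% × 30% = 1.8% of Summit Foods Inc.
Aggregating (R1): 7.5% + 1.8% = 9.3%.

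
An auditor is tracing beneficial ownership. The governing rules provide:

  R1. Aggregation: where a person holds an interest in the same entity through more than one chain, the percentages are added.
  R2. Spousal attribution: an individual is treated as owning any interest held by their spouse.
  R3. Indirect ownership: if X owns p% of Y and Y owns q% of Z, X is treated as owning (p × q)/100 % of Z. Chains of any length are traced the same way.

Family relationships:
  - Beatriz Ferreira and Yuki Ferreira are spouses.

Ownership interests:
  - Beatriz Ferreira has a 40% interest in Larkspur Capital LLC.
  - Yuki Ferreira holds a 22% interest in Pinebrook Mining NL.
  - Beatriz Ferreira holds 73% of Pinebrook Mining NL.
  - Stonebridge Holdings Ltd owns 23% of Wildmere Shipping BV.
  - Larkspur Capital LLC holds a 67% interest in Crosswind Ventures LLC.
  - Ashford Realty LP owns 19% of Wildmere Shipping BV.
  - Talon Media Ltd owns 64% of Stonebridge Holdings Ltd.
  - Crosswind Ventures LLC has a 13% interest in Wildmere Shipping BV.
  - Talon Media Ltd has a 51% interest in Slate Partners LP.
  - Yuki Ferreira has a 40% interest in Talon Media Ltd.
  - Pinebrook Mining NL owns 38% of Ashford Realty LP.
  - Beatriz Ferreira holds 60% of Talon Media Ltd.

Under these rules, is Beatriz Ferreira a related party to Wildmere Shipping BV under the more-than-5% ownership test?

Yes

By spousal attribution (R2), Beatriz Ferreira is treated as also owning Yuki Ferreira's interest in Pinebrook Mining NL, giving 73% + 22% = 95%.
By spousal attribution (R2), Beatriz Ferreira is treated as also owning Yuki Ferreira's interest in Talon Media Ltd, giving 60% + 40% = 100%.
Chain via Larkspur Capital LLC → Crosswind Ventures LLC (R3): 40% × 67% × 13% = 3.484% of Wildmere Shipping BV.
Chain via Pinebrook Mining NL → Ashford Realty LP (R3): 95% × 38% × 19% = 6.859% of Wildmere Shipping BV.
Chain via Talon Media Ltd → Stonebridge Holdings Ltd (R3): 100% × 64% × 23% = 14.72% of Wildmere Shipping BV.
Aggregating (R1): 3.484% + 6.859% + 14.72% = 25.063%.
25.063% exceeds the 5% threshold, so Beatriz is a related party to Wildmere Shipping BV.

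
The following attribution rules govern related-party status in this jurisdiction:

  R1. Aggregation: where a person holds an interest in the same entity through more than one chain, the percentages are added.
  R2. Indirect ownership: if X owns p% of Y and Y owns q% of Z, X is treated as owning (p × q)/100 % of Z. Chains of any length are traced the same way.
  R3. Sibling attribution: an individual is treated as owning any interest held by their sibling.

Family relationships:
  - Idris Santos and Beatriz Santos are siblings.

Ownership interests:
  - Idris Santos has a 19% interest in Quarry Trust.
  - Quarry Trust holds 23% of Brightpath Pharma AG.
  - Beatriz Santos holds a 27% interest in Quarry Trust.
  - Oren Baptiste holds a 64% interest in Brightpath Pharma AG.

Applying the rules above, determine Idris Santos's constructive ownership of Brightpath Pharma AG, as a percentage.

By sibling attribution (R3), Idris Santos is treated as also owning Beatriz Santos's interest in Quarry Trust, giving 19% + 27% = 46%.
Chain via Quarry Trust (R2): 46% × 23% = 10.58% of Brightpath Pharma AG.

10.58%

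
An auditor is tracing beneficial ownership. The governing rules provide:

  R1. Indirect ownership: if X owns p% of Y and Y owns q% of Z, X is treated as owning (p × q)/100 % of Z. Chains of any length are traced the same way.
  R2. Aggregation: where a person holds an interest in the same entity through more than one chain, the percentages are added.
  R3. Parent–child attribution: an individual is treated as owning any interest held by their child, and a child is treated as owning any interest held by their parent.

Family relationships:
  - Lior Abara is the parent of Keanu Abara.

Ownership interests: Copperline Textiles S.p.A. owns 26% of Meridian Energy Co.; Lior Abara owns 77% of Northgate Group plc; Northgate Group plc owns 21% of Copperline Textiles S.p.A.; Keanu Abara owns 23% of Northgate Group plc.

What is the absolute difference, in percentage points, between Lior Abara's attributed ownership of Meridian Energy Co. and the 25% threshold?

19.54

By parent–child attribution (R3), Lior Abara is treated as also owning Keanu Abara's interest in Northgate Group plc, giving 77% + 23% = 100%.
Chain via Northgate Group plc → Copperline Textiles S.p.A. (R1): 100% × 21% × 26% = 5.46% of Meridian Energy Co.
5.46% falls short of the 25% threshold by 19.54 percentage points.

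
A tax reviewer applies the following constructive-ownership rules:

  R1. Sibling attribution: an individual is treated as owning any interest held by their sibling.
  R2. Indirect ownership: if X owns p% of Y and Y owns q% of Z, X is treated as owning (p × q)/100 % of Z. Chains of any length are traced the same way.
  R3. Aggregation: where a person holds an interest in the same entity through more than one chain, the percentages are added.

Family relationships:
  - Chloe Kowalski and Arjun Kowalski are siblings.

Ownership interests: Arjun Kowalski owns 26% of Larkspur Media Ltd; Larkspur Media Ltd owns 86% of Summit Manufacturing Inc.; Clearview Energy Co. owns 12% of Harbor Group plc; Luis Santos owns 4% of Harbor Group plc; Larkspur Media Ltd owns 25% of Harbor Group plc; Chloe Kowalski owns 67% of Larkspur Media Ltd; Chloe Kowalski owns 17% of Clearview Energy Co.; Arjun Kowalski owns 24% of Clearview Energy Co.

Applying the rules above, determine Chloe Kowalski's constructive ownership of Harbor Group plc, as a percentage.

28.17%

By sibling attribution (R1), Chloe Kowalski is treated as also owning Arjun Kowalski's interest in Larkspur Media Ltd, giving 67% + 26% = 93%.
By sibling attribution (R1), Chloe Kowalski is treated as also owning Arjun Kowalski's interest in Clearview Energy Co, giving 17% + 24% = 41%.
Chain via Larkspur Media Ltd (R2): 93% × 25% = 23.25% of Harbor Group plc.
Chain via Clearview Energy Co. (R2): 41% × 12% = 4.92% of Harbor Group plc.
Aggregating (R3): 23.25% + 4.92% = 28.17%.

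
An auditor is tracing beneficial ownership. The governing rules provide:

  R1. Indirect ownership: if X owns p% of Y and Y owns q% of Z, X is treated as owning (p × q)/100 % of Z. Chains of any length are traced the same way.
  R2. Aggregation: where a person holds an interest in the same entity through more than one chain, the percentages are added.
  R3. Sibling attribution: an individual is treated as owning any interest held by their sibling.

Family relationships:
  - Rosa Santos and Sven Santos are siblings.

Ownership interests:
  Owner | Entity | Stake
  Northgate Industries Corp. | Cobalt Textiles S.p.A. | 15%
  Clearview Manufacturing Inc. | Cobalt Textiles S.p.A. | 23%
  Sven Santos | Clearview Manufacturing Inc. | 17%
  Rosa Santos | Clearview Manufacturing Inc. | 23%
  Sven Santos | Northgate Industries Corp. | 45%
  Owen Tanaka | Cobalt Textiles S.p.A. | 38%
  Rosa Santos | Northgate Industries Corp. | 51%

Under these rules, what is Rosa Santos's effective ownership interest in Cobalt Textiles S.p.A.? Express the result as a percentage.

By sibling attribution (R3), Rosa Santos is treated as also owning Sven Santos's interest in Clearview Manufacturing Inc, giving 23% + 17% = 40%.
By sibling attribution (R3), Rosa Santos is treated as also owning Sven Santos's interest in Northgate Industries Corp, giving 51% + 45% = 96%.
Chain via Clearview Manufacturing Inc. (R1): 40% × 23% = 9.2% of Cobalt Textiles S.p.A.
Chain via Northgate Industries Corp. (R1): 96% × 15% = 14.4% of Cobalt Textiles S.p.A.
Aggregating (R2): 9.2% + 14.4% = 23.6%.

23.6%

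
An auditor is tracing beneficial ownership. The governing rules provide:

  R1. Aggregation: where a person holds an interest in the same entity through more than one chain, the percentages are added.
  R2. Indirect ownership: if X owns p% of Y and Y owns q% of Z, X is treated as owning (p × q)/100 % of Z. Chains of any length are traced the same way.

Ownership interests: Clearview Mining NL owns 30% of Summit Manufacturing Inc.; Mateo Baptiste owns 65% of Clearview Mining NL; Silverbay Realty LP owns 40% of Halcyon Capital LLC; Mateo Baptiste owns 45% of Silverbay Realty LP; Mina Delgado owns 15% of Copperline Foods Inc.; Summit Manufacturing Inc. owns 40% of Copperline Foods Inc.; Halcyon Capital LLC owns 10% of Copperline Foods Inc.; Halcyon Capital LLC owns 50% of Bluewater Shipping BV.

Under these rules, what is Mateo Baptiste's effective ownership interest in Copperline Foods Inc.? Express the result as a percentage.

9.6%

Chain via Clearview Mining NL → Summit Manufacturing Inc. (R2): 65% × 30% × 40% = 7.8% of Copperline Foods Inc.
Chain via Silverbay Realty LP → Halcyon Capital LLC (R2): 45% × 40% × 10% = 1.8% of Copperline Foods Inc.
Aggregating (R1): 7.8% + 1.8% = 9.6%.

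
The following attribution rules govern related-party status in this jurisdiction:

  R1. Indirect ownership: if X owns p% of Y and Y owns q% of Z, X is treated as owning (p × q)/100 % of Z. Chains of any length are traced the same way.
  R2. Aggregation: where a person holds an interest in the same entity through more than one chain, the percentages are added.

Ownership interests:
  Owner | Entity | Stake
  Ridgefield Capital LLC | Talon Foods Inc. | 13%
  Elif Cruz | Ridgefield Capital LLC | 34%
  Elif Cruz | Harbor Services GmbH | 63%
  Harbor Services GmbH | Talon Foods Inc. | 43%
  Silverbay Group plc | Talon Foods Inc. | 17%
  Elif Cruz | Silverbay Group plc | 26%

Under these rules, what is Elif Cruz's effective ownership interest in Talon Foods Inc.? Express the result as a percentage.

Chain via Silverbay Group plc (R1): 26% × 17% = 4.42% of Talon Foods Inc.
Chain via Ridgefield Capital LLC (R1): 34% × 13% = 4.42% of Talon Foods Inc.
Chain via Harbor Services GmbH (R1): 63% × 43% = 27.09% of Talon Foods Inc.
Aggregating (R2): 4.42% + 4.42% + 27.09% = 35.93%.

35.93%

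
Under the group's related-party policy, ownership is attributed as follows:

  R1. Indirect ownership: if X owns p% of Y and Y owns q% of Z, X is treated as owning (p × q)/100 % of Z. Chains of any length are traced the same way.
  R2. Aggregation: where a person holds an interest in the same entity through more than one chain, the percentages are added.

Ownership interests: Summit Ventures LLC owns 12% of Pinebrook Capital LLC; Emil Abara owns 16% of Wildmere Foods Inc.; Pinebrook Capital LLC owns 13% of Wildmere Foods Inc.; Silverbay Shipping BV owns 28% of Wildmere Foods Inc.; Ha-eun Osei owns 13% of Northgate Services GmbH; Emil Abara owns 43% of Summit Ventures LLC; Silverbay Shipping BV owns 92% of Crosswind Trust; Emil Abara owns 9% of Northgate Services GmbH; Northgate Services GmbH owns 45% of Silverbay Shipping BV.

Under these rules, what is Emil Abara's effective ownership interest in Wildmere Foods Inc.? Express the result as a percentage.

Chain via Northgate Services GmbH → Silverbay Shipping BV (R1): 9% × 45% × 28% = 1.134% of Wildmere Foods Inc.
Chain via Summit Ventures LLC → Pinebrook Capital LLC (R1): 43% × 12% × 13% = 0.6708% of Wildmere Foods Inc.
Direct interest in Wildmere Foods Inc: 16%.
Aggregating (R2): 1.134% + 0.6708% + 16% = 17.8048%.

17.8048%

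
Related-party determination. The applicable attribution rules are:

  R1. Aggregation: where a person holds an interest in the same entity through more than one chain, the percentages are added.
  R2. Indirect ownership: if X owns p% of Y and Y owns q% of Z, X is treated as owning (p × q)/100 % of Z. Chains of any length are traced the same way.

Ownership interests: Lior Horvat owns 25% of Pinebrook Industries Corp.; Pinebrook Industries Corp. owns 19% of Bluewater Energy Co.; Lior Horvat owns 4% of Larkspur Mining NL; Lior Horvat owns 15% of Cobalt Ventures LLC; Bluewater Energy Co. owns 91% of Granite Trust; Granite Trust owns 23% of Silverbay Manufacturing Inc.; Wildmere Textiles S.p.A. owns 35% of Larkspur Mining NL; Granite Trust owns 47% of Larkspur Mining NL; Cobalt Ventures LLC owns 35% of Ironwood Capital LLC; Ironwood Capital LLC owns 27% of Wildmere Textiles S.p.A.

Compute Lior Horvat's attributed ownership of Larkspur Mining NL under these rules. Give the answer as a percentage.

6.5277%

Chain via Cobalt Ventures LLC → Ironwood Capital LLC → Wildmere Textiles S.p.A. (R2): 15% × 35% × 27% × 35% = 0.496125% of Larkspur Mining NL.
Chain via Pinebrook Industries Corp. → Bluewater Energy Co. → Granite Trust (R2): 25% × 19% × 91% × 47% = 2.031575% of Larkspur Mining NL.
Direct interest in Larkspur Mining NL: 4%.
Aggregating (R1): 0.496125% + 2.031575% + 4% = 6.5277%.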